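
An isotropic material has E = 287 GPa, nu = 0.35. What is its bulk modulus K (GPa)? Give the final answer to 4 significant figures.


K = E / (3*(1-2*nu))
K = 287 / (3*(1-2*0.35))
K = 318.9 GPa


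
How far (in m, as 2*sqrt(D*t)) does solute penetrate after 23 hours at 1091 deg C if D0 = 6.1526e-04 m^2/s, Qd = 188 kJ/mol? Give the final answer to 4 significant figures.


Step 1: D = D0 * exp(-Qd/(R*T))
T = 1364.15 K
D = 6.1526e-04 * exp(-188e3 / (8.314 * 1364.15)) = 3.8913e-11 m^2/s
Step 2: L = 2*sqrt(D*t)
t = 23 h = 82800 s
L = 2*sqrt(3.8913e-11 * 82800) = 3.59e-03 m


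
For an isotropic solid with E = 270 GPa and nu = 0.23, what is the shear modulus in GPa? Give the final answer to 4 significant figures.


G = E / (2*(1+nu))
G = 270 / (2*(1+0.23))
G = 109.8 GPa


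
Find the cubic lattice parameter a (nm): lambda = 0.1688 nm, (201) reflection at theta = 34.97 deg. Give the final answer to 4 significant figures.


d = lambda / (2*sin(theta))
d = 0.1688 / (2*sin(34.97 deg))
d = 0.147257 nm
a = d * sqrt(h^2+k^2+l^2) = 0.147257 * sqrt(5)
a = 0.3293 nm


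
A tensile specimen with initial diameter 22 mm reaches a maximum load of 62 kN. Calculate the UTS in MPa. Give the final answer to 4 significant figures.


A0 = pi*(d/2)^2 = pi*(22/2)^2 = 380.133 mm^2
UTS = F_max / A0 = 62*1000 / 380.133
UTS = 163.1 MPa


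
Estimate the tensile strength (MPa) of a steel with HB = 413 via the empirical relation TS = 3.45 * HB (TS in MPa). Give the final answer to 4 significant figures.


TS (MPa) = 3.45 * HB
TS = 3.45 * 413
TS = 1425 MPa


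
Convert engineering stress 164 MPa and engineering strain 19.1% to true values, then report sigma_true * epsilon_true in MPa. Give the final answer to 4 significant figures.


sigma_true = sigma_eng * (1 + epsilon_eng)
sigma_true = 164 * (1 + 0.191) = 195.324 MPa
epsilon_true = ln(1 + epsilon_eng)
epsilon_true = ln(1 + 0.191) = 0.174793
sigma_true * epsilon_true = 195.324 * 0.174793 = 34.14 MPa


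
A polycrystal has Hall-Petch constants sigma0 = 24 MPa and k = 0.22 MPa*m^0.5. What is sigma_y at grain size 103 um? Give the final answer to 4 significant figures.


sigma_y = sigma0 + k / sqrt(d)
d = 103 um = 1.03e-04 m
sigma_y = 24 + 0.22 / sqrt(1.03e-04)
sigma_y = 45.68 MPa


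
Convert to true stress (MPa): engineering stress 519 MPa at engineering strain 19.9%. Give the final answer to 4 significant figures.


sigma_true = sigma_eng * (1 + epsilon_eng)
sigma_true = 519 * (1 + 0.199)
sigma_true = 622.3 MPa


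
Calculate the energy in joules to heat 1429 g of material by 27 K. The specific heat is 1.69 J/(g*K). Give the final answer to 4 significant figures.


Q = m * cp * dT
Q = 1429 * 1.69 * 27
Q = 65210 J


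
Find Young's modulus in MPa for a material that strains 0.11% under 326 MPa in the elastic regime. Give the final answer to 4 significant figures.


E = sigma / epsilon
epsilon = 0.11% = 1.1e-03
E = 326 / 1.1e-03
E = 296400 MPa


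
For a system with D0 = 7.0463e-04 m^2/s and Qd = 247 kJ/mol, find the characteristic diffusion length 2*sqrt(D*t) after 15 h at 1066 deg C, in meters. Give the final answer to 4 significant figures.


Step 1: D = D0 * exp(-Qd/(R*T))
T = 1339.15 K
D = 7.0463e-04 * exp(-247e3 / (8.314 * 1339.15)) = 1.63372e-13 m^2/s
Step 2: L = 2*sqrt(D*t)
t = 15 h = 54000 s
L = 2*sqrt(1.63372e-13 * 54000) = 1.879e-04 m


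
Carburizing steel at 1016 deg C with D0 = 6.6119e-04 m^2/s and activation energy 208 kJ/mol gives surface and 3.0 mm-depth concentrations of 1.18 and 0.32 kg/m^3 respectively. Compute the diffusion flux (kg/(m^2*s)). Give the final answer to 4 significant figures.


Step 1: D = D0 * exp(-Qd/(R*T))
T = 1016 + 273.15 = 1289.15 K
D = 6.6119e-04 * exp(-208e3 / (8.314 * 1289.15)) = 2.46683e-12 m^2/s
Step 2: J = D * (C1 - C2) / dx
J = 2.46683e-12 * (1.18 - 0.32) / 3e-03
J = 7.072e-10 kg/(m^2*s)


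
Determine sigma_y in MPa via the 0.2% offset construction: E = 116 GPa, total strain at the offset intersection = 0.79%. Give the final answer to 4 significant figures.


Offset strain = 0.002
Elastic strain at yield = total_strain - offset = 7.9e-03 - 0.002 = 5.9e-03
sigma_y = E * elastic_strain = 116000 * 5.9e-03
sigma_y = 684.4 MPa


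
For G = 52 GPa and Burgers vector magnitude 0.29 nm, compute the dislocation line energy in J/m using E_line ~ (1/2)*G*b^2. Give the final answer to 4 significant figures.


E = G*b^2/2
b = 0.29 nm = 2.9e-10 m
G = 52 GPa = 5.2e+10 Pa
E = 0.5 * 5.2e+10 * (2.9e-10)^2
E = 2.187e-09 J/m


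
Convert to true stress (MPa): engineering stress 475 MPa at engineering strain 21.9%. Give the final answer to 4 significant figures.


sigma_true = sigma_eng * (1 + epsilon_eng)
sigma_true = 475 * (1 + 0.219)
sigma_true = 579 MPa


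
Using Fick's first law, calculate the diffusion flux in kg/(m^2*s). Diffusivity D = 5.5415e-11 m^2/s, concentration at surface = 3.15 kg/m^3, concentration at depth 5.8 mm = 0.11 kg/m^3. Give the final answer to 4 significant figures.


J = -D * (dC/dx) = D * (C1 - C2) / dx
J = 5.5415e-11 * (3.15 - 0.11) / 5.8e-03
J = 2.905e-08 kg/(m^2*s)


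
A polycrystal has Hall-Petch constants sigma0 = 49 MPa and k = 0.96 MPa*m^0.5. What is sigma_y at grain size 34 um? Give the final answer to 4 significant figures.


sigma_y = sigma0 + k / sqrt(d)
d = 34 um = 3.4e-05 m
sigma_y = 49 + 0.96 / sqrt(3.4e-05)
sigma_y = 213.6 MPa


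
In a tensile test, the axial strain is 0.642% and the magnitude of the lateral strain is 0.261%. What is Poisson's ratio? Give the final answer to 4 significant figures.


nu = -epsilon_lat / epsilon_axial
Lateral strain is contraction (negative), so using magnitudes:
nu = 0.261 / 0.642
nu = 0.4065


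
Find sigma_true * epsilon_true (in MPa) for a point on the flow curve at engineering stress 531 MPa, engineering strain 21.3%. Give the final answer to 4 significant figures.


sigma_true = sigma_eng * (1 + epsilon_eng)
sigma_true = 531 * (1 + 0.213) = 644.103 MPa
epsilon_true = ln(1 + epsilon_eng)
epsilon_true = ln(1 + 0.213) = 0.193097
sigma_true * epsilon_true = 644.103 * 0.193097 = 124.4 MPa


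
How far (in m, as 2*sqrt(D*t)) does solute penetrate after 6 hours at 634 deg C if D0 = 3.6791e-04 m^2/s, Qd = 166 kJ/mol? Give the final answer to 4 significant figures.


Step 1: D = D0 * exp(-Qd/(R*T))
T = 907.15 K
D = 3.6791e-04 * exp(-166e3 / (8.314 * 907.15)) = 1.01612e-13 m^2/s
Step 2: L = 2*sqrt(D*t)
t = 6 h = 21600 s
L = 2*sqrt(1.01612e-13 * 21600) = 9.37e-05 m


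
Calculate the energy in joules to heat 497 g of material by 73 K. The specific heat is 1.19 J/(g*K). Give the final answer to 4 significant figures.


Q = m * cp * dT
Q = 497 * 1.19 * 73
Q = 43170 J


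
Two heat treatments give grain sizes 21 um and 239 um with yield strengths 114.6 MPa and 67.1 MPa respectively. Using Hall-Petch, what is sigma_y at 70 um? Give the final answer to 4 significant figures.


sigma_y = sigma0 + k / sqrt(d)
1/sqrt(d1) = 1/sqrt(2.1e-05) = 218.218;  1/sqrt(d2) = 64.6846
k = (sigma1 - sigma2) / (1/sqrt(d1) - 1/sqrt(d2)) = (114.6 - 67.1) / (218.218 - 64.6846) = 0.309379 MPa*m^0.5
sigma0 = sigma1 - k/sqrt(d1) = 114.6 - 0.309379*218.218 = 47.0879 MPa
sigma_y(d3) = 47.0879 + 0.309379 / sqrt(7e-05) = 84.07 MPa


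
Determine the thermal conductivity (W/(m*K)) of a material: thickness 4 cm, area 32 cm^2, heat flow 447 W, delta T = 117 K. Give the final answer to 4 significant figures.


k = Q*L / (A*dT)
L = 0.04 m, A = 3.2e-03 m^2
k = 447 * 0.04 / (3.2e-03 * 117)
k = 47.76 W/(m*K)


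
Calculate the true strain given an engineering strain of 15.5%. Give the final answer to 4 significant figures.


epsilon_true = ln(1 + epsilon_eng)
epsilon_true = ln(1 + 0.155)
epsilon_true = 0.1441


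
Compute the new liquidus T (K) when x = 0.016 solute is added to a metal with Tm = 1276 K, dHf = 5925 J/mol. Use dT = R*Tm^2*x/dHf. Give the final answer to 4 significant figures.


dT = R*Tm^2*x / dHf
dT = 8.314 * 1276^2 * 0.016 / 5925
dT = 36.5547 K
T_new = 1276 - 36.5547 = 1239 K


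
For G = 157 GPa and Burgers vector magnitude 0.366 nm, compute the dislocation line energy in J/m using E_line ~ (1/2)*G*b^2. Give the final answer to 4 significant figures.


E = G*b^2/2
b = 0.366 nm = 3.66e-10 m
G = 157 GPa = 1.57e+11 Pa
E = 0.5 * 1.57e+11 * (3.66e-10)^2
E = 1.052e-08 J/m


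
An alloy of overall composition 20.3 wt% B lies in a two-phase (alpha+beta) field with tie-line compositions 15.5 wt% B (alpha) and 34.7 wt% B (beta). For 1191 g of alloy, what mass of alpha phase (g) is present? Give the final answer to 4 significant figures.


f_alpha = (C_beta - C0) / (C_beta - C_alpha)
f_alpha = (34.7 - 20.3) / (34.7 - 15.5) = 0.75
m_alpha = f_alpha * m_total = 0.75 * 1191 = 893.3 g


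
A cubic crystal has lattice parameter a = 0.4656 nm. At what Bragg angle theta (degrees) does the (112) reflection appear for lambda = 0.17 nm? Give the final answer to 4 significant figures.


d = a / sqrt(h^2+k^2+l^2)
d = 0.4656 / sqrt(6) = 0.19008 nm
lambda = 2*d*sin(theta)  =>  sin(theta) = lambda / (2*d)
sin(theta) = 0.17 / (2 * 0.19008) = 0.447179
theta = 26.56 deg


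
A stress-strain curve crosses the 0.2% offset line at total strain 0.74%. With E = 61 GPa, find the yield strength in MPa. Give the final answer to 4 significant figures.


Offset strain = 0.002
Elastic strain at yield = total_strain - offset = 7.4e-03 - 0.002 = 5.4e-03
sigma_y = E * elastic_strain = 61000 * 5.4e-03
sigma_y = 329.4 MPa


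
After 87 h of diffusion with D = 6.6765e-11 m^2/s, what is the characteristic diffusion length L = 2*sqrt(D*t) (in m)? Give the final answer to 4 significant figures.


t = 87 hr = 313200 s
Diffusion length = 2*sqrt(D*t)
= 2*sqrt(6.6765e-11 * 313200)
= 9.146e-03 m


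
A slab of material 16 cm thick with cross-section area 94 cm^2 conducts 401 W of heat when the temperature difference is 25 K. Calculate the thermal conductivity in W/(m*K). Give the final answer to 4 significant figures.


k = Q*L / (A*dT)
L = 0.16 m, A = 9.4e-03 m^2
k = 401 * 0.16 / (9.4e-03 * 25)
k = 273 W/(m*K)


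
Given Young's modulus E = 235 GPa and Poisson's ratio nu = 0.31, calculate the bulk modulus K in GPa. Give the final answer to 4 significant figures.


K = E / (3*(1-2*nu))
K = 235 / (3*(1-2*0.31))
K = 206.1 GPa


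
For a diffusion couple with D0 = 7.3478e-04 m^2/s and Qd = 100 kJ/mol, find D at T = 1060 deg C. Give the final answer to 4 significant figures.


D = D0 * exp(-Qd / (R*T))
T = 1333.15 K
D = 7.3478e-04 * exp(-100e3 / (8.314 * 1333.15))
D = 8.869e-08 m^2/s


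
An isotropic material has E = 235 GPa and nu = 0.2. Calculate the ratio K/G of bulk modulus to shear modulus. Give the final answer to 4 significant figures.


G = E / (2*(1+nu))
G = 235 / (2*(1+0.2)) = 97.9167 GPa
K = E / (3*(1-2*nu))
K = 235 / (3*(1-2*0.2)) = 130.556 GPa
K/G = 130.556 / 97.9167 = 1.333


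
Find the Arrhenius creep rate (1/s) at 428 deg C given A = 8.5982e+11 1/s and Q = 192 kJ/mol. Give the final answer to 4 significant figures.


rate = A * exp(-Q / (R*T))
T = 428 + 273.15 = 701.15 K
rate = 8.5982e+11 * exp(-192e3 / (8.314 * 701.15))
rate = 4.268e-03 1/s


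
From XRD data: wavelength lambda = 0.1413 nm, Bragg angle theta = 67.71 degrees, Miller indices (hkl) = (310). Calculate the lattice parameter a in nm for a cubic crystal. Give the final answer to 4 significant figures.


d = lambda / (2*sin(theta))
d = 0.1413 / (2*sin(67.71 deg))
d = 0.0763556 nm
a = d * sqrt(h^2+k^2+l^2) = 0.0763556 * sqrt(10)
a = 0.2415 nm


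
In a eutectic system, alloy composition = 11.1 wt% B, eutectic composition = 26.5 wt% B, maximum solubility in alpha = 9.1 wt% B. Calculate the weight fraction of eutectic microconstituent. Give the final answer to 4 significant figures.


f_primary = (C_e - C0) / (C_e - C_alpha_max)
f_primary = (26.5 - 11.1) / (26.5 - 9.1)
f_primary = 0.885057
f_eutectic = 1 - 0.885057 = 0.1149


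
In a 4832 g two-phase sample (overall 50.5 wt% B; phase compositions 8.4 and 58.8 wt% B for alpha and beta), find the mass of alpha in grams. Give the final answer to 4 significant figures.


f_alpha = (C_beta - C0) / (C_beta - C_alpha)
f_alpha = (58.8 - 50.5) / (58.8 - 8.4) = 0.164683
m_alpha = f_alpha * m_total = 0.164683 * 4832 = 795.7 g


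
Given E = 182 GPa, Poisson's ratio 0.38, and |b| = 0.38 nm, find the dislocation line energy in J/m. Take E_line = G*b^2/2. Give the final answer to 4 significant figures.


Step 1: G = E / (2*(1+nu))
G = 182 / (2*(1+0.38)) = 65.942 GPa = 6.5942e+10 Pa
Step 2: E_line = G*b^2/2
b = 0.38 nm = 3.8e-10 m
E_line = 0.5 * 6.5942e+10 * (3.8e-10)^2 = 4.761e-09 J/m


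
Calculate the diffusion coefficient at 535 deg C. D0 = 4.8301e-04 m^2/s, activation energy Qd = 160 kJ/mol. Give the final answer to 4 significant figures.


D = D0 * exp(-Qd / (R*T))
T = 808.15 K
D = 4.8301e-04 * exp(-160e3 / (8.314 * 808.15))
D = 2.198e-14 m^2/s


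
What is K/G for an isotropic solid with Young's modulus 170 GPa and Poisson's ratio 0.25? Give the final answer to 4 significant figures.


G = E / (2*(1+nu))
G = 170 / (2*(1+0.25)) = 68 GPa
K = E / (3*(1-2*nu))
K = 170 / (3*(1-2*0.25)) = 113.333 GPa
K/G = 113.333 / 68 = 1.667


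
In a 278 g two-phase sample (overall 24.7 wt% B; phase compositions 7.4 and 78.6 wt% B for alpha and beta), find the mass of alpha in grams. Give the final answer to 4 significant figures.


f_alpha = (C_beta - C0) / (C_beta - C_alpha)
f_alpha = (78.6 - 24.7) / (78.6 - 7.4) = 0.757022
m_alpha = f_alpha * m_total = 0.757022 * 278 = 210.5 g


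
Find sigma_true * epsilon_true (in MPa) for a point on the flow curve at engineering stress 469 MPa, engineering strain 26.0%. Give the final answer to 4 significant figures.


sigma_true = sigma_eng * (1 + epsilon_eng)
sigma_true = 469 * (1 + 0.26) = 590.94 MPa
epsilon_true = ln(1 + epsilon_eng)
epsilon_true = ln(1 + 0.26) = 0.231112
sigma_true * epsilon_true = 590.94 * 0.231112 = 136.6 MPa


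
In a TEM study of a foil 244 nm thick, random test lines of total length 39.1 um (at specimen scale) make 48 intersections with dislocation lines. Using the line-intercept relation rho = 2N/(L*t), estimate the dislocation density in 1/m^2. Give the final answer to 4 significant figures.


rho = 2N / (L * t)
L = 39.1 um = 3.91e-05 m, t = 244 nm = 2.44e-07 m
rho = 2 * 48 / (3.91e-05 * 2.44e-07)
rho = 1.006e+13 1/m^2


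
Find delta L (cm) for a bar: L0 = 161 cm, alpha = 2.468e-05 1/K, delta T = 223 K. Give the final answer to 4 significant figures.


dL = L0 * alpha * dT
dL = 161 * 2.468e-05 * 223
dL = 0.8861 cm


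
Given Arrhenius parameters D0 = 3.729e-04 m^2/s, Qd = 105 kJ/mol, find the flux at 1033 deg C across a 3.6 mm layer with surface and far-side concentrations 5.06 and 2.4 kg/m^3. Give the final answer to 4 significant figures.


Step 1: D = D0 * exp(-Qd/(R*T))
T = 1033 + 273.15 = 1306.15 K
D = 3.729e-04 * exp(-105e3 / (8.314 * 1306.15)) = 2.35697e-08 m^2/s
Step 2: J = D * (C1 - C2) / dx
J = 2.35697e-08 * (5.06 - 2.4) / 3.6e-03
J = 1.742e-05 kg/(m^2*s)


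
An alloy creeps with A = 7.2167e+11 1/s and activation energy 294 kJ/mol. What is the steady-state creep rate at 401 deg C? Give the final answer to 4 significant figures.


rate = A * exp(-Q / (R*T))
T = 401 + 273.15 = 674.15 K
rate = 7.2167e+11 * exp(-294e3 / (8.314 * 674.15))
rate = 1.196e-11 1/s


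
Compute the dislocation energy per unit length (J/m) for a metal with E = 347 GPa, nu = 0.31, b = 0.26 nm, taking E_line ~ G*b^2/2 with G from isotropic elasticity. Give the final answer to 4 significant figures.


Step 1: G = E / (2*(1+nu))
G = 347 / (2*(1+0.31)) = 132.443 GPa = 1.32443e+11 Pa
Step 2: E_line = G*b^2/2
b = 0.26 nm = 2.6e-10 m
E_line = 0.5 * 1.32443e+11 * (2.6e-10)^2 = 4.477e-09 J/m


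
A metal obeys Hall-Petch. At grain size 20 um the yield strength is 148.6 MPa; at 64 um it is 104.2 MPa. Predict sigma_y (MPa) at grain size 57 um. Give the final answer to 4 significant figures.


sigma_y = sigma0 + k / sqrt(d)
1/sqrt(d1) = 1/sqrt(2e-05) = 223.607;  1/sqrt(d2) = 125
k = (sigma1 - sigma2) / (1/sqrt(d1) - 1/sqrt(d2)) = (148.6 - 104.2) / (223.607 - 125) = 0.450273 MPa*m^0.5
sigma0 = sigma1 - k/sqrt(d1) = 148.6 - 0.450273*223.607 = 47.9158 MPa
sigma_y(d3) = 47.9158 + 0.450273 / sqrt(5.7e-05) = 107.6 MPa


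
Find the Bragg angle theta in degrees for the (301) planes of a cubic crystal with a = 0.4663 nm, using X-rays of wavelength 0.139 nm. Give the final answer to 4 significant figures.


d = a / sqrt(h^2+k^2+l^2)
d = 0.4663 / sqrt(10) = 0.147457 nm
lambda = 2*d*sin(theta)  =>  sin(theta) = lambda / (2*d)
sin(theta) = 0.139 / (2 * 0.147457) = 0.471324
theta = 28.12 deg


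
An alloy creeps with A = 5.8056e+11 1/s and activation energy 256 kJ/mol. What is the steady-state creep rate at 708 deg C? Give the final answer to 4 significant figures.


rate = A * exp(-Q / (R*T))
T = 708 + 273.15 = 981.15 K
rate = 5.8056e+11 * exp(-256e3 / (8.314 * 981.15))
rate = 0.01363 1/s


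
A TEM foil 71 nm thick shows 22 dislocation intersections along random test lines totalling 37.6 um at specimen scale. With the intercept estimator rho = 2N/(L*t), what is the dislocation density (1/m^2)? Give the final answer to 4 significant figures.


rho = 2N / (L * t)
L = 37.6 um = 3.76e-05 m, t = 71 nm = 7.1e-08 m
rho = 2 * 22 / (3.76e-05 * 7.1e-08)
rho = 1.648e+13 1/m^2


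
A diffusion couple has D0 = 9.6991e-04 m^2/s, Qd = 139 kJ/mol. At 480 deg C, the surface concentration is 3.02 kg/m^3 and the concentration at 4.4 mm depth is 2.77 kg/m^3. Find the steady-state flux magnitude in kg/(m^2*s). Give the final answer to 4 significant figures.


Step 1: D = D0 * exp(-Qd/(R*T))
T = 480 + 273.15 = 753.15 K
D = 9.6991e-04 * exp(-139e3 / (8.314 * 753.15)) = 2.21847e-13 m^2/s
Step 2: J = D * (C1 - C2) / dx
J = 2.21847e-13 * (3.02 - 2.77) / 4.4e-03
J = 1.26e-11 kg/(m^2*s)


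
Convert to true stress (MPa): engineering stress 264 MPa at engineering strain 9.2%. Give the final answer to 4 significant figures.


sigma_true = sigma_eng * (1 + epsilon_eng)
sigma_true = 264 * (1 + 0.092)
sigma_true = 288.3 MPa


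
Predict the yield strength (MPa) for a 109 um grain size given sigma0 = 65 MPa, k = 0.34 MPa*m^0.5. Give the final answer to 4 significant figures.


sigma_y = sigma0 + k / sqrt(d)
d = 109 um = 1.09e-04 m
sigma_y = 65 + 0.34 / sqrt(1.09e-04)
sigma_y = 97.57 MPa


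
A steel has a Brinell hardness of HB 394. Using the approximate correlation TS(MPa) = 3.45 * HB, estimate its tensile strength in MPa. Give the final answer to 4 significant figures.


TS (MPa) = 3.45 * HB
TS = 3.45 * 394
TS = 1359 MPa


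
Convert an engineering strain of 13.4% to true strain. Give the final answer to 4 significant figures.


epsilon_true = ln(1 + epsilon_eng)
epsilon_true = ln(1 + 0.134)
epsilon_true = 0.1258


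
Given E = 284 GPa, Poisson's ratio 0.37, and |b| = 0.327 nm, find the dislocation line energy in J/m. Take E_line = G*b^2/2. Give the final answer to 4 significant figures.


Step 1: G = E / (2*(1+nu))
G = 284 / (2*(1+0.37)) = 103.65 GPa = 1.0365e+11 Pa
Step 2: E_line = G*b^2/2
b = 0.327 nm = 3.27e-10 m
E_line = 0.5 * 1.0365e+11 * (3.27e-10)^2 = 5.542e-09 J/m


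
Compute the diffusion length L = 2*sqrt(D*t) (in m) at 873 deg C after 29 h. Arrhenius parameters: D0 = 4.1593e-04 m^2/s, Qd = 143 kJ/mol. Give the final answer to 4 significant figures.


Step 1: D = D0 * exp(-Qd/(R*T))
T = 1146.15 K
D = 4.1593e-04 * exp(-143e3 / (8.314 * 1146.15)) = 1.26387e-10 m^2/s
Step 2: L = 2*sqrt(D*t)
t = 29 h = 104400 s
L = 2*sqrt(1.26387e-10 * 104400) = 7.265e-03 m


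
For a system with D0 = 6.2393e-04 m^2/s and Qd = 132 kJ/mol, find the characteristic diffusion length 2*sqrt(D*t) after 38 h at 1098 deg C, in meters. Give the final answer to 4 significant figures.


Step 1: D = D0 * exp(-Qd/(R*T))
T = 1371.15 K
D = 6.2393e-04 * exp(-132e3 / (8.314 * 1371.15)) = 5.83914e-09 m^2/s
Step 2: L = 2*sqrt(D*t)
t = 38 h = 136800 s
L = 2*sqrt(5.83914e-09 * 136800) = 0.05653 m


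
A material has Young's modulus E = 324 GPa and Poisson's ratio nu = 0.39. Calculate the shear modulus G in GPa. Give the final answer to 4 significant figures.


G = E / (2*(1+nu))
G = 324 / (2*(1+0.39))
G = 116.5 GPa


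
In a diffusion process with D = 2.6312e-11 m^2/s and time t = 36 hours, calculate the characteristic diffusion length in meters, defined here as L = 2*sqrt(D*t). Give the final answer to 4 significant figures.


t = 36 hr = 129600 s
Diffusion length = 2*sqrt(D*t)
= 2*sqrt(2.6312e-11 * 129600)
= 3.693e-03 m


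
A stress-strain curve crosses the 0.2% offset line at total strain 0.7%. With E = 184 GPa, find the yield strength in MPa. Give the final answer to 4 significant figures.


Offset strain = 0.002
Elastic strain at yield = total_strain - offset = 7e-03 - 0.002 = 5e-03
sigma_y = E * elastic_strain = 184000 * 5e-03
sigma_y = 920 MPa


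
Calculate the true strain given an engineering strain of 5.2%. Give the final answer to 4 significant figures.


epsilon_true = ln(1 + epsilon_eng)
epsilon_true = ln(1 + 0.052)
epsilon_true = 0.05069


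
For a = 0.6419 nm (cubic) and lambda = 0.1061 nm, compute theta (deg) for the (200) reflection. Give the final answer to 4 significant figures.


d = a / sqrt(h^2+k^2+l^2)
d = 0.6419 / sqrt(4) = 0.32095 nm
lambda = 2*d*sin(theta)  =>  sin(theta) = lambda / (2*d)
sin(theta) = 0.1061 / (2 * 0.32095) = 0.165291
theta = 9.514 deg


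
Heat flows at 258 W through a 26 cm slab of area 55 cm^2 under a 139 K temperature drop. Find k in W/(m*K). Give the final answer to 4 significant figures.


k = Q*L / (A*dT)
L = 0.26 m, A = 5.5e-03 m^2
k = 258 * 0.26 / (5.5e-03 * 139)
k = 87.74 W/(m*K)


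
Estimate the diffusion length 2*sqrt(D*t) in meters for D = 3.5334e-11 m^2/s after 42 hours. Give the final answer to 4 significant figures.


t = 42 hr = 151200 s
Diffusion length = 2*sqrt(D*t)
= 2*sqrt(3.5334e-11 * 151200)
= 4.623e-03 m


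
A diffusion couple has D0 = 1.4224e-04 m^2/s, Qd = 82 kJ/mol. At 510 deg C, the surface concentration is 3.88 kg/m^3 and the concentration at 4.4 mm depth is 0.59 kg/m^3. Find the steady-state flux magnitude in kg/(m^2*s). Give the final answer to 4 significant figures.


Step 1: D = D0 * exp(-Qd/(R*T))
T = 510 + 273.15 = 783.15 K
D = 1.4224e-04 * exp(-82e3 / (8.314 * 783.15)) = 4.82589e-10 m^2/s
Step 2: J = D * (C1 - C2) / dx
J = 4.82589e-10 * (3.88 - 0.59) / 4.4e-03
J = 3.608e-07 kg/(m^2*s)


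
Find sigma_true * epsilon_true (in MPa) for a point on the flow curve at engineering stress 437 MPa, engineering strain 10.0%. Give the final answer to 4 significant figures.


sigma_true = sigma_eng * (1 + epsilon_eng)
sigma_true = 437 * (1 + 0.1) = 480.7 MPa
epsilon_true = ln(1 + epsilon_eng)
epsilon_true = ln(1 + 0.1) = 0.0953102
sigma_true * epsilon_true = 480.7 * 0.0953102 = 45.82 MPa


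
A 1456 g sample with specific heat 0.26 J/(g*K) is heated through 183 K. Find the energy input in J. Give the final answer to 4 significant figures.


Q = m * cp * dT
Q = 1456 * 0.26 * 183
Q = 69280 J


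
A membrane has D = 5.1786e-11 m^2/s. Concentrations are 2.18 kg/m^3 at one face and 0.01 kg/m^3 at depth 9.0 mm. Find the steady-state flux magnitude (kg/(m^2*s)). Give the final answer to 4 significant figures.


J = -D * (dC/dx) = D * (C1 - C2) / dx
J = 5.1786e-11 * (2.18 - 0.01) / 9e-03
J = 1.249e-08 kg/(m^2*s)


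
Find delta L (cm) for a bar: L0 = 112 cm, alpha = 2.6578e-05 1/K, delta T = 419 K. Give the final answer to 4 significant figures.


dL = L0 * alpha * dT
dL = 112 * 2.6578e-05 * 419
dL = 1.247 cm


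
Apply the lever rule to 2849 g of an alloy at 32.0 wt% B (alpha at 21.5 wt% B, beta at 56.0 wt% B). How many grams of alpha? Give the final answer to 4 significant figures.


f_alpha = (C_beta - C0) / (C_beta - C_alpha)
f_alpha = (56.0 - 32.0) / (56.0 - 21.5) = 0.695652
m_alpha = f_alpha * m_total = 0.695652 * 2849 = 1982 g


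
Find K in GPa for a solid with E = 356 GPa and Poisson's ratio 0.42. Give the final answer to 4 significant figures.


K = E / (3*(1-2*nu))
K = 356 / (3*(1-2*0.42))
K = 741.7 GPa


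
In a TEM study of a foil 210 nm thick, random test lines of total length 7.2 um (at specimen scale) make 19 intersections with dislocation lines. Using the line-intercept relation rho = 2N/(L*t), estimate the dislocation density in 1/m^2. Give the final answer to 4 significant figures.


rho = 2N / (L * t)
L = 7.2 um = 7.2e-06 m, t = 210 nm = 2.1e-07 m
rho = 2 * 19 / (7.2e-06 * 2.1e-07)
rho = 2.513e+13 1/m^2


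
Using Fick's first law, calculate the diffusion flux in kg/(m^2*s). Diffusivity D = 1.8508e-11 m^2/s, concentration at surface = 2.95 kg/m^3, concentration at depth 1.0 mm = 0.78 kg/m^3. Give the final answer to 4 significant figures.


J = -D * (dC/dx) = D * (C1 - C2) / dx
J = 1.8508e-11 * (2.95 - 0.78) / 1e-03
J = 4.016e-08 kg/(m^2*s)


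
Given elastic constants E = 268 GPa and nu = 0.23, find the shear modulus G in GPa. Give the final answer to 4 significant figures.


G = E / (2*(1+nu))
G = 268 / (2*(1+0.23))
G = 108.9 GPa


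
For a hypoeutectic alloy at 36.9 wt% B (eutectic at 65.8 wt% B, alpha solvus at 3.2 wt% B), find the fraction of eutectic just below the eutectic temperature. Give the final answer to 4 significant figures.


f_primary = (C_e - C0) / (C_e - C_alpha_max)
f_primary = (65.8 - 36.9) / (65.8 - 3.2)
f_primary = 0.461661
f_eutectic = 1 - 0.461661 = 0.5383


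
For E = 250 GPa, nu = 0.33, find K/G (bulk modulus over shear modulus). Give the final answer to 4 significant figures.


G = E / (2*(1+nu))
G = 250 / (2*(1+0.33)) = 93.985 GPa
K = E / (3*(1-2*nu))
K = 250 / (3*(1-2*0.33)) = 245.098 GPa
K/G = 245.098 / 93.985 = 2.608


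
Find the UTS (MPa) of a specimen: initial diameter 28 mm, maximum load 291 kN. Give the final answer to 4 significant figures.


A0 = pi*(d/2)^2 = pi*(28/2)^2 = 615.752 mm^2
UTS = F_max / A0 = 291*1000 / 615.752
UTS = 472.6 MPa


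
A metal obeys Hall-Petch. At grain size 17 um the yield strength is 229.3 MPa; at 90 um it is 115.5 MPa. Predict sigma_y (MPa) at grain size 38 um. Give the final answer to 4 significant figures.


sigma_y = sigma0 + k / sqrt(d)
1/sqrt(d1) = 1/sqrt(1.7e-05) = 242.536;  1/sqrt(d2) = 105.409
k = (sigma1 - sigma2) / (1/sqrt(d1) - 1/sqrt(d2)) = (229.3 - 115.5) / (242.536 - 105.409) = 0.829891 MPa*m^0.5
sigma0 = sigma1 - k/sqrt(d1) = 229.3 - 0.829891*242.536 = 28.0218 MPa
sigma_y(d3) = 28.0218 + 0.829891 / sqrt(3.8e-05) = 162.6 MPa


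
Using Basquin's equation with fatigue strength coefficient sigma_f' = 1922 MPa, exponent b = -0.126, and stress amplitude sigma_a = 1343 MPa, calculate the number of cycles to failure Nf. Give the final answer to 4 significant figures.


sigma_a = sigma_f' * (2*Nf)^b
2*Nf = (sigma_a / sigma_f')^(1/b)
2*Nf = (1343 / 1922)^(1/-0.126)
2*Nf = 17.2002
Nf = 8.6 cycles


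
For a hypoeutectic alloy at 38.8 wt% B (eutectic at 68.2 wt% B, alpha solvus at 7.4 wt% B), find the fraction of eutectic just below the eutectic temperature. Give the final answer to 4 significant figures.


f_primary = (C_e - C0) / (C_e - C_alpha_max)
f_primary = (68.2 - 38.8) / (68.2 - 7.4)
f_primary = 0.483553
f_eutectic = 1 - 0.483553 = 0.5164


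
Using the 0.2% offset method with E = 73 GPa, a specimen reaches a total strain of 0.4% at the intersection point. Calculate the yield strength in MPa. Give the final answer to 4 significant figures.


Offset strain = 0.002
Elastic strain at yield = total_strain - offset = 4e-03 - 0.002 = 2e-03
sigma_y = E * elastic_strain = 73000 * 2e-03
sigma_y = 146 MPa


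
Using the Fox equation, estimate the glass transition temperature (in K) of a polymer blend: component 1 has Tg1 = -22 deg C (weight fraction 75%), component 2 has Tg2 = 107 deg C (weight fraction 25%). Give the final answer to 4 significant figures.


1/Tg = w1/Tg1 + w2/Tg2 (in Kelvin)
Tg1 = 251.15 K, Tg2 = 380.15 K
1/Tg = 0.75/251.15 + 0.25/380.15
Tg = 274.4 K


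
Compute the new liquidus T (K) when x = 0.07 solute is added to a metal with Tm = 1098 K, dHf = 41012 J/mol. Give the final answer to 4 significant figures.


dT = R*Tm^2*x / dHf
dT = 8.314 * 1098^2 * 0.07 / 41012
dT = 17.1081 K
T_new = 1098 - 17.1081 = 1081 K


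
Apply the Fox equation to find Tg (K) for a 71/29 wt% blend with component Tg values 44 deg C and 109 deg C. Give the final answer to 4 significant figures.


1/Tg = w1/Tg1 + w2/Tg2 (in Kelvin)
Tg1 = 317.15 K, Tg2 = 382.15 K
1/Tg = 0.71/317.15 + 0.29/382.15
Tg = 333.6 K


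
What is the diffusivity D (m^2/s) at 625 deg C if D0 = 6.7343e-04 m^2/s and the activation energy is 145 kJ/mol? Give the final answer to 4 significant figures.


D = D0 * exp(-Qd / (R*T))
T = 898.15 K
D = 6.7343e-04 * exp(-145e3 / (8.314 * 898.15))
D = 2.484e-12 m^2/s


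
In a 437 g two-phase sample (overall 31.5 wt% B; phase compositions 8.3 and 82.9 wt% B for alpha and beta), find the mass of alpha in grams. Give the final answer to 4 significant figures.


f_alpha = (C_beta - C0) / (C_beta - C_alpha)
f_alpha = (82.9 - 31.5) / (82.9 - 8.3) = 0.689008
m_alpha = f_alpha * m_total = 0.689008 * 437 = 301.1 g


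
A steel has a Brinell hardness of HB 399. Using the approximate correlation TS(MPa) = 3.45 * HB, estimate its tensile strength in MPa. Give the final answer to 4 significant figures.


TS (MPa) = 3.45 * HB
TS = 3.45 * 399
TS = 1377 MPa


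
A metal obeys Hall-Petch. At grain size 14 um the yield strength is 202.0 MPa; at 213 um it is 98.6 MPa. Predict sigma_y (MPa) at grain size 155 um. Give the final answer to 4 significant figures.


sigma_y = sigma0 + k / sqrt(d)
1/sqrt(d1) = 1/sqrt(1.4e-05) = 267.261;  1/sqrt(d2) = 68.5189
k = (sigma1 - sigma2) / (1/sqrt(d1) - 1/sqrt(d2)) = (202.0 - 98.6) / (267.261 - 68.5189) = 0.520272 MPa*m^0.5
sigma0 = sigma1 - k/sqrt(d1) = 202.0 - 0.520272*267.261 = 62.9516 MPa
sigma_y(d3) = 62.9516 + 0.520272 / sqrt(1.55e-04) = 104.7 MPa


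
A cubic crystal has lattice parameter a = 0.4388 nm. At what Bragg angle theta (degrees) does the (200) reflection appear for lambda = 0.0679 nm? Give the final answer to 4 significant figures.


d = a / sqrt(h^2+k^2+l^2)
d = 0.4388 / sqrt(4) = 0.2194 nm
lambda = 2*d*sin(theta)  =>  sin(theta) = lambda / (2*d)
sin(theta) = 0.0679 / (2 * 0.2194) = 0.15474
theta = 8.902 deg


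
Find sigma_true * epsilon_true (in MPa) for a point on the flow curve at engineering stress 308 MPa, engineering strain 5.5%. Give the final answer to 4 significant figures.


sigma_true = sigma_eng * (1 + epsilon_eng)
sigma_true = 308 * (1 + 0.055) = 324.94 MPa
epsilon_true = ln(1 + epsilon_eng)
epsilon_true = ln(1 + 0.055) = 0.0535408
sigma_true * epsilon_true = 324.94 * 0.0535408 = 17.4 MPa


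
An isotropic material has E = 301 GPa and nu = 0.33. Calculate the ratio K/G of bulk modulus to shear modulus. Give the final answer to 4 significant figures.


G = E / (2*(1+nu))
G = 301 / (2*(1+0.33)) = 113.158 GPa
K = E / (3*(1-2*nu))
K = 301 / (3*(1-2*0.33)) = 295.098 GPa
K/G = 295.098 / 113.158 = 2.608


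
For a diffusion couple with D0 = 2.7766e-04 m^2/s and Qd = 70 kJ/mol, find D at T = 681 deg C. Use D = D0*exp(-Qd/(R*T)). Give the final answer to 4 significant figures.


D = D0 * exp(-Qd / (R*T))
T = 954.15 K
D = 2.7766e-04 * exp(-70e3 / (8.314 * 954.15))
D = 4.086e-08 m^2/s


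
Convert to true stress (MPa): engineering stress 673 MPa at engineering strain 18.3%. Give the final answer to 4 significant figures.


sigma_true = sigma_eng * (1 + epsilon_eng)
sigma_true = 673 * (1 + 0.183)
sigma_true = 796.2 MPa


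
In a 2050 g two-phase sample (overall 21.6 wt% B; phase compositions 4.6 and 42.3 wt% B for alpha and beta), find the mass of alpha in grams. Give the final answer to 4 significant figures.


f_alpha = (C_beta - C0) / (C_beta - C_alpha)
f_alpha = (42.3 - 21.6) / (42.3 - 4.6) = 0.549072
m_alpha = f_alpha * m_total = 0.549072 * 2050 = 1126 g


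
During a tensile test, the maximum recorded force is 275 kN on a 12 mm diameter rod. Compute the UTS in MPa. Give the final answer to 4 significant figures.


A0 = pi*(d/2)^2 = pi*(12/2)^2 = 113.097 mm^2
UTS = F_max / A0 = 275*1000 / 113.097
UTS = 2432 MPa


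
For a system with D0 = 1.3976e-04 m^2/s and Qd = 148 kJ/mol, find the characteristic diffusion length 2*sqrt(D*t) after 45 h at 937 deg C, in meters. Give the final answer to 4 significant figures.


Step 1: D = D0 * exp(-Qd/(R*T))
T = 1210.15 K
D = 1.3976e-04 * exp(-148e3 / (8.314 * 1210.15)) = 5.71365e-11 m^2/s
Step 2: L = 2*sqrt(D*t)
t = 45 h = 162000 s
L = 2*sqrt(5.71365e-11 * 162000) = 6.085e-03 m


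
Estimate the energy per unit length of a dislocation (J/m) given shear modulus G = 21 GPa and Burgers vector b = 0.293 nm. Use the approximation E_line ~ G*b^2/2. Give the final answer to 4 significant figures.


E = G*b^2/2
b = 0.293 nm = 2.93e-10 m
G = 21 GPa = 2.1e+10 Pa
E = 0.5 * 2.1e+10 * (2.93e-10)^2
E = 9.014e-10 J/m


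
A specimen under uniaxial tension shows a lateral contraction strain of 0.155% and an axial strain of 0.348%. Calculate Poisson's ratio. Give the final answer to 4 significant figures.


nu = -epsilon_lat / epsilon_axial
Lateral strain is contraction (negative), so using magnitudes:
nu = 0.155 / 0.348
nu = 0.4454


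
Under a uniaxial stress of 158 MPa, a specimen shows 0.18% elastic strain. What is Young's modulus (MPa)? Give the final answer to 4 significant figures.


E = sigma / epsilon
epsilon = 0.18% = 1.8e-03
E = 158 / 1.8e-03
E = 87780 MPa


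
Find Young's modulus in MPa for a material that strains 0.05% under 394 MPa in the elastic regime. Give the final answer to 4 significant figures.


E = sigma / epsilon
epsilon = 0.05% = 5e-04
E = 394 / 5e-04
E = 788000 MPa


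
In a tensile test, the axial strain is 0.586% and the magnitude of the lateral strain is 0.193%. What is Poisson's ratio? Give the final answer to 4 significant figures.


nu = -epsilon_lat / epsilon_axial
Lateral strain is contraction (negative), so using magnitudes:
nu = 0.193 / 0.586
nu = 0.3294


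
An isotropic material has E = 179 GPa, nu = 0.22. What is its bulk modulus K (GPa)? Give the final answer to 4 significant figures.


K = E / (3*(1-2*nu))
K = 179 / (3*(1-2*0.22))
K = 106.5 GPa


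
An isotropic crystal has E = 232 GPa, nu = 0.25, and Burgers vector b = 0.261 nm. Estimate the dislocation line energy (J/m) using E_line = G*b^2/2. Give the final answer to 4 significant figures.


Step 1: G = E / (2*(1+nu))
G = 232 / (2*(1+0.25)) = 92.8 GPa = 9.28e+10 Pa
Step 2: E_line = G*b^2/2
b = 0.261 nm = 2.61e-10 m
E_line = 0.5 * 9.28e+10 * (2.61e-10)^2 = 3.161e-09 J/m


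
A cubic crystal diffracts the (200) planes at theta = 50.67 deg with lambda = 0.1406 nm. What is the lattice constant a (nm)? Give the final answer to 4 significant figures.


d = lambda / (2*sin(theta))
d = 0.1406 / (2*sin(50.67 deg))
d = 0.0908846 nm
a = d * sqrt(h^2+k^2+l^2) = 0.0908846 * sqrt(4)
a = 0.1818 nm


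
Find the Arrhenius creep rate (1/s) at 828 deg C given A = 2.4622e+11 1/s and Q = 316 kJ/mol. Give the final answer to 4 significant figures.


rate = A * exp(-Q / (R*T))
T = 828 + 273.15 = 1101.15 K
rate = 2.4622e+11 * exp(-316e3 / (8.314 * 1101.15))
rate = 2.517e-04 1/s


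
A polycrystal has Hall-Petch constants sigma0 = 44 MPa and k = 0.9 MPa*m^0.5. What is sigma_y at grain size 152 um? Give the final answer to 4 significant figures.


sigma_y = sigma0 + k / sqrt(d)
d = 152 um = 1.52e-04 m
sigma_y = 44 + 0.9 / sqrt(1.52e-04)
sigma_y = 117 MPa


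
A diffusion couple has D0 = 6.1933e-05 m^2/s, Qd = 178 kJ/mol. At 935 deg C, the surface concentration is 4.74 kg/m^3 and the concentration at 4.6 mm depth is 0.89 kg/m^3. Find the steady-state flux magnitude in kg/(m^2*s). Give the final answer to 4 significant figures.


Step 1: D = D0 * exp(-Qd/(R*T))
T = 935 + 273.15 = 1208.15 K
D = 6.1933e-05 * exp(-178e3 / (8.314 * 1208.15)) = 1.24673e-12 m^2/s
Step 2: J = D * (C1 - C2) / dx
J = 1.24673e-12 * (4.74 - 0.89) / 4.6e-03
J = 1.043e-09 kg/(m^2*s)


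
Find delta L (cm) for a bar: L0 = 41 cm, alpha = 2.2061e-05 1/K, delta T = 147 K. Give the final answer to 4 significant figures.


dL = L0 * alpha * dT
dL = 41 * 2.2061e-05 * 147
dL = 0.133 cm


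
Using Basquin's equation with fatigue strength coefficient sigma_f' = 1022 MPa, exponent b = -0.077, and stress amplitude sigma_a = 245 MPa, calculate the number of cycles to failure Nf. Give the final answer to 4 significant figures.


sigma_a = sigma_f' * (2*Nf)^b
2*Nf = (sigma_a / sigma_f')^(1/b)
2*Nf = (245 / 1022)^(1/-0.077)
2*Nf = 1.1367e+08
Nf = 5.684e+07 cycles


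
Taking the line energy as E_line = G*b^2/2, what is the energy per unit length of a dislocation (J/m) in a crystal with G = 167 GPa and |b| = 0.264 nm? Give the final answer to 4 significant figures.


E = G*b^2/2
b = 0.264 nm = 2.64e-10 m
G = 167 GPa = 1.67e+11 Pa
E = 0.5 * 1.67e+11 * (2.64e-10)^2
E = 5.82e-09 J/m


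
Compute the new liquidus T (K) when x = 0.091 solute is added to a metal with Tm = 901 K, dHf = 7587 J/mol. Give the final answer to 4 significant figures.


dT = R*Tm^2*x / dHf
dT = 8.314 * 901^2 * 0.091 / 7587
dT = 80.9526 K
T_new = 901 - 80.9526 = 820 K


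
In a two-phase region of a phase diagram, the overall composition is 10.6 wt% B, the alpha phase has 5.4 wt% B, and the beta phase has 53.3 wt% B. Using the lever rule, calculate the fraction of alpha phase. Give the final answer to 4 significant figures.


f_alpha = (C_beta - C0) / (C_beta - C_alpha)
f_alpha = (53.3 - 10.6) / (53.3 - 5.4)
f_alpha = 0.8914


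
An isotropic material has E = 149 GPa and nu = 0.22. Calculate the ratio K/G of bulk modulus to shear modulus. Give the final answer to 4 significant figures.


G = E / (2*(1+nu))
G = 149 / (2*(1+0.22)) = 61.0656 GPa
K = E / (3*(1-2*nu))
K = 149 / (3*(1-2*0.22)) = 88.6905 GPa
K/G = 88.6905 / 61.0656 = 1.452


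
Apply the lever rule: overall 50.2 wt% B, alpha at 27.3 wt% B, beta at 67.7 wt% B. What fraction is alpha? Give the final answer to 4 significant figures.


f_alpha = (C_beta - C0) / (C_beta - C_alpha)
f_alpha = (67.7 - 50.2) / (67.7 - 27.3)
f_alpha = 0.4332


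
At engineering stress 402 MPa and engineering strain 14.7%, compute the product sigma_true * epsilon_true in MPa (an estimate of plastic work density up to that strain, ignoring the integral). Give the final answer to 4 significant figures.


sigma_true = sigma_eng * (1 + epsilon_eng)
sigma_true = 402 * (1 + 0.147) = 461.094 MPa
epsilon_true = ln(1 + epsilon_eng)
epsilon_true = ln(1 + 0.147) = 0.13715
sigma_true * epsilon_true = 461.094 * 0.13715 = 63.24 MPa


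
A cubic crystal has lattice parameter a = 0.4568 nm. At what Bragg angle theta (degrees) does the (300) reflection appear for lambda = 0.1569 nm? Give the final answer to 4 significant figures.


d = a / sqrt(h^2+k^2+l^2)
d = 0.4568 / sqrt(9) = 0.152267 nm
lambda = 2*d*sin(theta)  =>  sin(theta) = lambda / (2*d)
sin(theta) = 0.1569 / (2 * 0.152267) = 0.515215
theta = 31.01 deg


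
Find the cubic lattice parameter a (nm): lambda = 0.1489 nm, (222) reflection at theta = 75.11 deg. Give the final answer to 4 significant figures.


d = lambda / (2*sin(theta))
d = 0.1489 / (2*sin(75.11 deg))
d = 0.0770368 nm
a = d * sqrt(h^2+k^2+l^2) = 0.0770368 * sqrt(12)
a = 0.2669 nm


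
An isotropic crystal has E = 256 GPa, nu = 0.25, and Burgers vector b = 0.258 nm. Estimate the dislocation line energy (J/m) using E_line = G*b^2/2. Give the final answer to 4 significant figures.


Step 1: G = E / (2*(1+nu))
G = 256 / (2*(1+0.25)) = 102.4 GPa = 1.024e+11 Pa
Step 2: E_line = G*b^2/2
b = 0.258 nm = 2.58e-10 m
E_line = 0.5 * 1.024e+11 * (2.58e-10)^2 = 3.408e-09 J/m


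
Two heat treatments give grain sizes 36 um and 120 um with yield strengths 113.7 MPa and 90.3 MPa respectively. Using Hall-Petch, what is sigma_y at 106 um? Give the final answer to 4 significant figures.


sigma_y = sigma0 + k / sqrt(d)
1/sqrt(d1) = 1/sqrt(3.6e-05) = 166.667;  1/sqrt(d2) = 91.2871
k = (sigma1 - sigma2) / (1/sqrt(d1) - 1/sqrt(d2)) = (113.7 - 90.3) / (166.667 - 91.2871) = 0.310429 MPa*m^0.5
sigma0 = sigma1 - k/sqrt(d1) = 113.7 - 0.310429*166.667 = 61.9618 MPa
sigma_y(d3) = 61.9618 + 0.310429 / sqrt(1.06e-04) = 92.11 MPa
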